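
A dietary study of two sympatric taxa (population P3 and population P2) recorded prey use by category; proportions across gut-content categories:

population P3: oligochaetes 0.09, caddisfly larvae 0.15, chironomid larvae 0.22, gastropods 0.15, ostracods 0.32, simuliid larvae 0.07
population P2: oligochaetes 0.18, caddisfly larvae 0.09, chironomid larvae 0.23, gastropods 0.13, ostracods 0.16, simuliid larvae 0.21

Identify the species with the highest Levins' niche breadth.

population P2

Σp_P3ᵢ² = 0.09² + 0.15² + 0.22² + 0.15² + 0.32² + 0.07² = 0.0081 + 0.0225 + 0.0484 + 0.0225 + 0.1024 + 0.0049 = 0.2088
B_P3 = 1 / 0.2088 = 4.7893
Σp_P2ᵢ² = 0.18² + 0.09² + 0.23² + 0.13² + 0.16² + 0.21² = 0.0324 + 0.0081 + 0.0529 + 0.0169 + 0.0256 + 0.0441 = 0.1800
B_P2 = 1 / 0.1800 = 5.5556
Highest B → broadest niche (most generalist): population P2 (B = 5.56).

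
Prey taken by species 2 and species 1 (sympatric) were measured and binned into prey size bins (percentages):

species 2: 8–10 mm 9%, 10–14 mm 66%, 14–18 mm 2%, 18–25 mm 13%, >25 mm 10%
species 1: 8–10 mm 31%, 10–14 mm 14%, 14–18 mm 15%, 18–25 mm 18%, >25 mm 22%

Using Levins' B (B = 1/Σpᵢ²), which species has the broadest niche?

Convert percentages to proportions (divide by 100).
Σp_2ᵢ² = 0.09² + 0.66² + 0.02² + 0.13² + 0.10² = 0.0081 + 0.4356 + 0.0004 + 0.0169 + 0.0100 = 0.4710
B_2 = 1 / 0.4710 = 2.1231
Σp_1ᵢ² = 0.31² + 0.14² + 0.15² + 0.18² + 0.22² = 0.0961 + 0.0196 + 0.0225 + 0.0324 + 0.0484 = 0.2190
B_1 = 1 / 0.2190 = 4.5662
Highest B → broadest niche (most generalist): species 1 (B = 4.57).

species 1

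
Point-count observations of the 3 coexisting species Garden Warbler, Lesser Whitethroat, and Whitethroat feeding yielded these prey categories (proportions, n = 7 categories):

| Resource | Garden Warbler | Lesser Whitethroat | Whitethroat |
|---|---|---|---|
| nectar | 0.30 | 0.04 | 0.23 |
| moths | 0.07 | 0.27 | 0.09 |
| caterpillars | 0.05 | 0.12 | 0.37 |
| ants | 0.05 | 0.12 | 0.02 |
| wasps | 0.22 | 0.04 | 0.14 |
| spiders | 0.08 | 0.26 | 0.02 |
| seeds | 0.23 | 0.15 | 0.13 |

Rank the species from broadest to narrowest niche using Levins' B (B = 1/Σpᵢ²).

Lesser Whitethroat > Garden Warbler > Whitethroat

Σp_Gardᵢ² = 0.30² + 0.07² + 0.05² + 0.05² + 0.22² + 0.08² + 0.23² = 0.0900 + 0.0049 + 0.0025 + 0.0025 + 0.0484 + 0.0064 + 0.0529 = 0.2076
B_Gard = 1 / 0.2076 = 4.8170
Σp_Lessᵢ² = 0.04² + 0.27² + 0.12² + 0.12² + 0.04² + 0.26² + 0.15² = 0.0016 + 0.0729 + 0.0144 + 0.0144 + 0.0016 + 0.0676 + 0.0225 = 0.1950
B_Less = 1 / 0.1950 = 5.1282
Σp_Whitᵢ² = 0.23² + 0.09² + 0.37² + 0.02² + 0.14² + 0.02² + 0.13² = 0.0529 + 0.0081 + 0.1369 + 0.0004 + 0.0196 + 0.0004 + 0.0169 = 0.2352
B_Whit = 1 / 0.2352 = 4.2517
Ranking by B (broadest → narrowest): Lesser Whitethroat (5.13) > Garden Warbler (4.82) > Whitethroat (4.25)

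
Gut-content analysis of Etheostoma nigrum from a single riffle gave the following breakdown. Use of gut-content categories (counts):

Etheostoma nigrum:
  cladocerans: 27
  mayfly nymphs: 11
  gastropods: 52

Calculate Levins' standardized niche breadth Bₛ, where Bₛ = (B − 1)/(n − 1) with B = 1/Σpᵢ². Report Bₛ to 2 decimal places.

Proportions for Etheostoma nigrum (n=90): 27/90=0.3000, 11/90=0.1222, 52/90=0.5778
Σpᵢ² = 0.3000² + 0.1222² + 0.5778² = 0.090000 + 0.014933 + 0.333853 = 0.438786
B = 1 / 0.438786 = 2.2790
Bₛ = (B − 1)/(n − 1) = (2.2790 − 1)/(3 − 1) = 1.2790/2 = 0.6395

0.64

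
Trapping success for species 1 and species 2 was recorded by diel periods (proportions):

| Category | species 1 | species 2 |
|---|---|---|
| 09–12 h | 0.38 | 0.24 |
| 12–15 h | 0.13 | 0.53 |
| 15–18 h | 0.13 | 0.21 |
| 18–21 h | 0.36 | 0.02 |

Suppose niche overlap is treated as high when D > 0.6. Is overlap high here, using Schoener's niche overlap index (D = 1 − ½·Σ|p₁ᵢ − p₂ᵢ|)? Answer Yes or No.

Σ|p₁ᵢ − p₂ᵢ| = 0.14 + 0.40 + 0.08 + 0.34 = 0.96
D = 1 − ½ × 0.96 = 1 − 0.480 = 0.5200
D = 0.5200 < 0.6 → No.

No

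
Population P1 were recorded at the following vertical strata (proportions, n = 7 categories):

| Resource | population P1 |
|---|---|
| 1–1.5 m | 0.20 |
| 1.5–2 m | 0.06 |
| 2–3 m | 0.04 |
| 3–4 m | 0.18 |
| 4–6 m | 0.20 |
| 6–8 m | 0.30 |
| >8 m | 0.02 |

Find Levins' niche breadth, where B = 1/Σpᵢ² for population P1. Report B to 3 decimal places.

Σpᵢ² = 0.20² + 0.06² + 0.04² + 0.18² + 0.20² + 0.30² + 0.02² = 0.0400 + 0.0036 + 0.0016 + 0.0324 + 0.0400 + 0.0900 + 0.0004 = 0.2080
B = 1 / 0.2080 = 4.80769

4.808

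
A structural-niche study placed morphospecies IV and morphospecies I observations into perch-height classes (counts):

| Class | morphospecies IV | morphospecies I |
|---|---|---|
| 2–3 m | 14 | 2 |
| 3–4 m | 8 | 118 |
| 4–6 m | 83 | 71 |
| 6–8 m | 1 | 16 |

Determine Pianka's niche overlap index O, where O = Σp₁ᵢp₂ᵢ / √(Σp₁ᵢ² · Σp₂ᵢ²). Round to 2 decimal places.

Proportions for morphospecies IV (n=106): 14/106=0.1321, 8/106=0.0755, 83/106=0.7830, 1/106=0.0094
Proportions for morphospecies I (n=207): 2/207=0.0097, 118/207=0.5700, 71/207=0.3430, 16/207=0.0773
Σ p₁ᵢp₂ᵢ = 0.001281 + 0.043035 + 0.268569 + 0.000727 = 0.313612
Σp_1ᵢ² = 0.1321² + 0.0755² + 0.7830² + 0.0094² = 0.017450 + 0.005700 + 0.613089 + 0.000088 = 0.636327
Σp_2ᵢ² = 0.0097² + 0.5700² + 0.3430² + 0.0773² = 0.000094 + 0.324900 + 0.117649 + 0.005975 = 0.448618
O = 0.313612 / √(0.636327 × 0.448618) = 0.313612 / 0.5342918 = 0.5870

0.59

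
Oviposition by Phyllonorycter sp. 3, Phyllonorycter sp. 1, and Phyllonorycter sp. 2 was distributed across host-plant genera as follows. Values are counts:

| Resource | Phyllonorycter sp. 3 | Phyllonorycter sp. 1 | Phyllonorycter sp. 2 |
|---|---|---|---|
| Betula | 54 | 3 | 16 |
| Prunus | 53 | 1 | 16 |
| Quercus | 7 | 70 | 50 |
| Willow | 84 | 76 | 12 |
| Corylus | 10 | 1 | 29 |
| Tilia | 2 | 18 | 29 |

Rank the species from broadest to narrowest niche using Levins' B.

Phyllonorycter sp. 2 > Phyllonorycter sp. 3 > Phyllonorycter sp. 1

Proportions for Phyllonorycter sp. 3 (n=210): 54/210=0.2571, 53/210=0.2524, 7/210=0.0333, 84/210=0.4000, 10/210=0.0476, 2/210=0.0095
Proportions for Phyllonorycter sp. 1 (n=169): 3/169=0.0178, 1/169=0.0059, 70/169=0.4142, 76/169=0.4497, 1/169=0.0059, 18/169=0.1065
Proportions for Phyllonorycter sp. 2 (n=152): 16/152=0.1053, 16/152=0.1053, 50/152=0.3289, 12/152=0.0789, 29/152=0.1908, 29/152=0.1908
Σp_3ᵢ² = 0.2571² + 0.2524² + 0.0333² + 0.4000² + 0.0476² + 0.0095² = 0.066100 + 0.063706 + 0.001109 + 0.160000 + 0.002266 + 0.000090 = 0.293271
B_3 = 1 / 0.293271 = 3.4098
Σp_1ᵢ² = 0.0178² + 0.0059² + 0.4142² + 0.4497² + 0.0059² + 0.1065² = 0.000317 + 0.000035 + 0.171562 + 0.202230 + 0.000035 + 0.011342 = 0.385521
B_1 = 1 / 0.385521 = 2.5939
Σp_2ᵢ² = 0.1053² + 0.1053² + 0.3289² + 0.0789² + 0.1908² + 0.1908² = 0.011088 + 0.011088 + 0.108175 + 0.006225 + 0.036405 + 0.036405 = 0.209386
B_2 = 1 / 0.209386 = 4.7759
Ranking by B (broadest → narrowest): Phyllonorycter sp. 2 (4.78) > Phyllonorycter sp. 3 (3.41) > Phyllonorycter sp. 1 (2.59)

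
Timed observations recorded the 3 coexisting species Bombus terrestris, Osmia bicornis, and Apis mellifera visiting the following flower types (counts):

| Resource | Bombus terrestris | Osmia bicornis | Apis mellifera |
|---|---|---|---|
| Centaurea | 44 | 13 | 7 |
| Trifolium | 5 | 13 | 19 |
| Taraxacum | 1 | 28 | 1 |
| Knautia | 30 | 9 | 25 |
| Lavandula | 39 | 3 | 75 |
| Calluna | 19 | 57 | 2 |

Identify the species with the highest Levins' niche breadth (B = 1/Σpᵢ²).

Proportions for Bombus terrestris (n=138): 44/138=0.3188, 5/138=0.0362, 1/138=0.0072, 30/138=0.2174, 39/138=0.2826, 19/138=0.1377
Proportions for Osmia bicornis (n=123): 13/123=0.1057, 13/123=0.1057, 28/123=0.2276, 9/123=0.0732, 3/123=0.0244, 57/123=0.4634
Proportions for Apis mellifera (n=129): 7/129=0.0543, 19/129=0.1473, 1/129=0.0078, 25/129=0.1938, 75/129=0.5814, 2/129=0.0155
Σp_terrᵢ² = 0.3188² + 0.0362² + 0.0072² + 0.2174² + 0.2826² + 0.1377² = 0.101633 + 0.001310 + 0.000052 + 0.047263 + 0.079863 + 0.018961 = 0.249082
B_terr = 1 / 0.249082 = 4.0147
Σp_bicoᵢ² = 0.1057² + 0.1057² + 0.2276² + 0.0732² + 0.0244² + 0.4634² = 0.011172 + 0.011172 + 0.051802 + 0.005358 + 0.000595 + 0.214740 = 0.294839
B_bico = 1 / 0.294839 = 3.3917
Σp_mellᵢ² = 0.0543² + 0.1473² + 0.0078² + 0.1938² + 0.5814² + 0.0155² = 0.002948 + 0.021697 + 0.000061 + 0.037558 + 0.338026 + 0.000240 = 0.400530
B_mell = 1 / 0.400530 = 2.4967
Highest B → broadest niche (most generalist): Bombus terrestris (B = 4.01).

Bombus terrestris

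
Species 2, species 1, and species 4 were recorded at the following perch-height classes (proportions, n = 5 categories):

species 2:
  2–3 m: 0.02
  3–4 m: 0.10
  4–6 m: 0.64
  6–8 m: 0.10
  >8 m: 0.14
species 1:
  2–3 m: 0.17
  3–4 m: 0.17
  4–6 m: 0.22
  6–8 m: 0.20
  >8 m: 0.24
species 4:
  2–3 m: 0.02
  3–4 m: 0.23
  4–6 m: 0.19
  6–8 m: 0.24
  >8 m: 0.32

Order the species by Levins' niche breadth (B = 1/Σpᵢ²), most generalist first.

Σp_2ᵢ² = 0.02² + 0.10² + 0.64² + 0.10² + 0.14² = 0.0004 + 0.0100 + 0.4096 + 0.0100 + 0.0196 = 0.4496
B_2 = 1 / 0.4496 = 2.2242
Σp_1ᵢ² = 0.17² + 0.17² + 0.22² + 0.20² + 0.24² = 0.0289 + 0.0289 + 0.0484 + 0.0400 + 0.0576 = 0.2038
B_1 = 1 / 0.2038 = 4.9068
Σp_4ᵢ² = 0.02² + 0.23² + 0.19² + 0.24² + 0.32² = 0.0004 + 0.0529 + 0.0361 + 0.0576 + 0.1024 = 0.2494
B_4 = 1 / 0.2494 = 4.0096
Ranking by B (broadest → narrowest): species 1 (4.91) > species 4 (4.01) > species 2 (2.22)

species 1 > species 4 > species 2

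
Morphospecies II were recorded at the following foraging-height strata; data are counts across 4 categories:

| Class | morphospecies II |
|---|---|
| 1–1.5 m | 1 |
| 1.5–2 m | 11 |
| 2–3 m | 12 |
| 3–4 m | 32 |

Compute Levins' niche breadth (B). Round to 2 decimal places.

2.43

Proportions for morphospecies II (n=56): 1/56=0.0179, 11/56=0.1964, 12/56=0.2143, 32/56=0.5714
Σpᵢ² = 0.0179² + 0.1964² + 0.2143² + 0.5714² = 0.000320 + 0.038573 + 0.045924 + 0.326498 = 0.411315
B = 1 / 0.411315 = 2.4312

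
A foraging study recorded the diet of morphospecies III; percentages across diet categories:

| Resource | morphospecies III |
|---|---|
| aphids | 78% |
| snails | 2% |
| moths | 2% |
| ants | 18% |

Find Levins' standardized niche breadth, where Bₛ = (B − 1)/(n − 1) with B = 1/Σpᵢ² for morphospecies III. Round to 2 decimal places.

Convert percentages to proportions (divide by 100).
Σpᵢ² = 0.78² + 0.02² + 0.02² + 0.18² = 0.6084 + 0.0004 + 0.0004 + 0.0324 = 0.6416
B = 1 / 0.6416 = 1.5586
Bₛ = (B − 1)/(n − 1) = (1.5586 − 1)/(4 − 1) = 0.5586/3 = 0.1862

0.19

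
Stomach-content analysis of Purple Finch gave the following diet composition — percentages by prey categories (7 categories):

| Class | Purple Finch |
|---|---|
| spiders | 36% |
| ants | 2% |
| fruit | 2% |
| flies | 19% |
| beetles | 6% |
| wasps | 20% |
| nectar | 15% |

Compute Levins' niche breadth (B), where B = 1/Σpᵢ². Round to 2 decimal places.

Convert percentages to proportions (divide by 100).
Σpᵢ² = 0.36² + 0.02² + 0.02² + 0.19² + 0.06² + 0.20² + 0.15² = 0.1296 + 0.0004 + 0.0004 + 0.0361 + 0.0036 + 0.0400 + 0.0225 = 0.2326
B = 1 / 0.2326 = 4.2992

4.30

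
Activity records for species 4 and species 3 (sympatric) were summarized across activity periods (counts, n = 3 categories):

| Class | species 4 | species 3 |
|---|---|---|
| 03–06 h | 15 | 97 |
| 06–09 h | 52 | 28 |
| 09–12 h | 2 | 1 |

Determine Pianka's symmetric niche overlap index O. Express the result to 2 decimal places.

0.53

Proportions for species 4 (n=69): 15/69=0.2174, 52/69=0.7536, 2/69=0.0290
Proportions for species 3 (n=126): 97/126=0.7698, 28/126=0.2222, 1/126=0.0079
Σ p₁ᵢp₂ᵢ = 0.167355 + 0.167450 + 0.000229 = 0.335034
Σp_1ᵢ² = 0.2174² + 0.7536² + 0.0290² = 0.047263 + 0.567913 + 0.000841 = 0.616017
Σp_2ᵢ² = 0.7698² + 0.2222² + 0.0079² = 0.592592 + 0.049373 + 0.000062 = 0.642027
O = 0.335034 / √(0.616017 × 0.642027) = 0.335034 / 0.6288875 = 0.5327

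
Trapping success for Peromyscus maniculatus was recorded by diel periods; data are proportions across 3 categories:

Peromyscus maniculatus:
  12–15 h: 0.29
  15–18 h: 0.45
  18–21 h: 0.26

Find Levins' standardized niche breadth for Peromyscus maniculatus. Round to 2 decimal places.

Σpᵢ² = 0.29² + 0.45² + 0.26² = 0.0841 + 0.2025 + 0.0676 = 0.3542
B = 1 / 0.3542 = 2.8233
Bₛ = (B − 1)/(n − 1) = (2.8233 − 1)/(3 − 1) = 1.8233/2 = 0.9117

0.91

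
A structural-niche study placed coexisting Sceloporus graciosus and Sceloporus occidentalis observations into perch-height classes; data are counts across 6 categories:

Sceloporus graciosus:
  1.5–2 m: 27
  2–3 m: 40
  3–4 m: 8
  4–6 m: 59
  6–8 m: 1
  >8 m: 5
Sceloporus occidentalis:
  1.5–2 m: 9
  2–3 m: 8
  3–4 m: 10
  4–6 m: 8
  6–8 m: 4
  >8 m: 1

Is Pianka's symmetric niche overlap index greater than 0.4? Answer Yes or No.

Yes

Proportions for Sceloporus graciosus (n=140): 27/140=0.1929, 40/140=0.2857, 8/140=0.0571, 59/140=0.4214, 1/140=0.0071, 5/140=0.0357
Proportions for Sceloporus occidentalis (n=40): 9/40=0.2250, 8/40=0.2000, 10/40=0.2500, 8/40=0.2000, 4/40=0.1000, 1/40=0.0250
Σ p₁ᵢp₂ᵢ = 0.043403 + 0.057140 + 0.014275 + 0.084280 + 0.000710 + 0.000893 = 0.200701
Σp_1ᵢ² = 0.1929² + 0.2857² + 0.0571² + 0.4214² + 0.0071² + 0.0357² = 0.037210 + 0.081624 + 0.003260 + 0.177578 + 0.000050 + 0.001274 = 0.300996
Σp_2ᵢ² = 0.2250² + 0.2000² + 0.2500² + 0.2000² + 0.1000² + 0.0250² = 0.050625 + 0.040000 + 0.062500 + 0.040000 + 0.010000 + 0.000625 = 0.203750
O = 0.200701 / √(0.300996 × 0.203750) = 0.200701 / 0.2476448 = 0.8104
O = 0.8104 > 0.4 → Yes.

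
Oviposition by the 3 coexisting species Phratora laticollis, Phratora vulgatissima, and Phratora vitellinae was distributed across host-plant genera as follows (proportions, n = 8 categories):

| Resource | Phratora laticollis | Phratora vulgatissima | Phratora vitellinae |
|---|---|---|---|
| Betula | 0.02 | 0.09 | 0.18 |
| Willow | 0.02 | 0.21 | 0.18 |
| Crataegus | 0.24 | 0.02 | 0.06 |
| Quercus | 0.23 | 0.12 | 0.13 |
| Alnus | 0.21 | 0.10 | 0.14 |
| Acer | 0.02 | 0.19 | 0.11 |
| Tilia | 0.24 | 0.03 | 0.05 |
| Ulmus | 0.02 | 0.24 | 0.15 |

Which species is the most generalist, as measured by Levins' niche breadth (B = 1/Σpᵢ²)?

Phratora vitellinae

Σp_latiᵢ² = 0.02² + 0.02² + 0.24² + 0.23² + 0.21² + 0.02² + 0.24² + 0.02² = 0.0004 + 0.0004 + 0.0576 + 0.0529 + 0.0441 + 0.0004 + 0.0576 + 0.0004 = 0.2138
B_lati = 1 / 0.2138 = 4.6773
Σp_vulgᵢ² = 0.09² + 0.21² + 0.02² + 0.12² + 0.10² + 0.19² + 0.03² + 0.24² = 0.0081 + 0.0441 + 0.0004 + 0.0144 + 0.0100 + 0.0361 + 0.0009 + 0.0576 = 0.1716
B_vulg = 1 / 0.1716 = 5.8275
Σp_viteᵢ² = 0.18² + 0.18² + 0.06² + 0.13² + 0.14² + 0.11² + 0.05² + 0.15² = 0.0324 + 0.0324 + 0.0036 + 0.0169 + 0.0196 + 0.0121 + 0.0025 + 0.0225 = 0.1420
B_vite = 1 / 0.1420 = 7.0423
Highest B → broadest niche (most generalist): Phratora vitellinae (B = 7.04).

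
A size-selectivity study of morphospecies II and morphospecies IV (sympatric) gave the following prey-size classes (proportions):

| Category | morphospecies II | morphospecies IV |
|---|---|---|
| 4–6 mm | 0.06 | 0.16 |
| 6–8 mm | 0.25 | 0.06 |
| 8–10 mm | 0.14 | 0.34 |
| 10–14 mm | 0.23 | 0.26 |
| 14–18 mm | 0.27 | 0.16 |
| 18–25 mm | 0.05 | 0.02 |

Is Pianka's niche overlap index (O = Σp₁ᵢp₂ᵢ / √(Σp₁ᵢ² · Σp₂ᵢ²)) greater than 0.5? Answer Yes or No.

Σ p₁ᵢp₂ᵢ = 0.0096 + 0.0150 + 0.0476 + 0.0598 + 0.0432 + 0.0010 = 0.1762
Σp_1ᵢ² = 0.06² + 0.25² + 0.14² + 0.23² + 0.27² + 0.05² = 0.0036 + 0.0625 + 0.0196 + 0.0529 + 0.0729 + 0.0025 = 0.2140
Σp_2ᵢ² = 0.16² + 0.06² + 0.34² + 0.26² + 0.16² + 0.02² = 0.0256 + 0.0036 + 0.1156 + 0.0676 + 0.0256 + 0.0004 = 0.2384
O = 0.1762 / √(0.2140 × 0.2384) = 0.1762 / 0.22587 = 0.7801
O = 0.7801 > 0.5 → Yes.

Yes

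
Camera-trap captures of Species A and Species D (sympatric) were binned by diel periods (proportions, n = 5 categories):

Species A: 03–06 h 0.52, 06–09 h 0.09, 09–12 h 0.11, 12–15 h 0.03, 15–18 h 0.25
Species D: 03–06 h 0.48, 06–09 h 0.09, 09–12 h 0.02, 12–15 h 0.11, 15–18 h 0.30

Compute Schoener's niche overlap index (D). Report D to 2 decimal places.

0.87

Σ|p₁ᵢ − p₂ᵢ| = 0.04 + 0.00 + 0.09 + 0.08 + 0.05 = 0.26
D = 1 − ½ × 0.26 = 1 − 0.130 = 0.8700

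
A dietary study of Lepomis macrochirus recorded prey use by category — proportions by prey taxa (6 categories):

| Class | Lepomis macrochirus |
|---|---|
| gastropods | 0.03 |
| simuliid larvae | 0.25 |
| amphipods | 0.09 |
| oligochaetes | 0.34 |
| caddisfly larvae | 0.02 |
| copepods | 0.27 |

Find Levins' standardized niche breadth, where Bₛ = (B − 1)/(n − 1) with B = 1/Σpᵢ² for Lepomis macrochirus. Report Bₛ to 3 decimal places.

Σpᵢ² = 0.03² + 0.25² + 0.09² + 0.34² + 0.02² + 0.27² = 0.0009 + 0.0625 + 0.0081 + 0.1156 + 0.0004 + 0.0729 = 0.2604
B = 1 / 0.2604 = 3.84025
Bₛ = (B − 1)/(n − 1) = (3.84025 − 1)/(6 − 1) = 2.84025/5 = 0.56805

0.568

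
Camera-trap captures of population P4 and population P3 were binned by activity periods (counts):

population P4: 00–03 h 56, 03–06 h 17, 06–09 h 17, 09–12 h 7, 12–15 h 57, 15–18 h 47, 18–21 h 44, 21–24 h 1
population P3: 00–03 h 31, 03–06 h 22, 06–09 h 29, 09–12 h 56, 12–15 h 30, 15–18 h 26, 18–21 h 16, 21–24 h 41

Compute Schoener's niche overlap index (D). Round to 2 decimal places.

0.58

Proportions for population P4 (n=246): 56/246=0.2276, 17/246=0.0691, 17/246=0.0691, 7/246=0.0285, 57/246=0.2317, 47/246=0.1911, 44/246=0.1789, 1/246=0.0041
Proportions for population P3 (n=251): 31/251=0.1235, 22/251=0.0876, 29/251=0.1155, 56/251=0.2231, 30/251=0.1195, 26/251=0.1036, 16/251=0.0637, 41/251=0.1633
Σ|p₁ᵢ − p₂ᵢ| = 0.1041 + 0.0185 + 0.0464 + 0.1946 + 0.1122 + 0.0875 + 0.1152 + 0.1592 = 0.8377
D = 1 − ½ × 0.8377 = 1 − 0.41885 = 0.58115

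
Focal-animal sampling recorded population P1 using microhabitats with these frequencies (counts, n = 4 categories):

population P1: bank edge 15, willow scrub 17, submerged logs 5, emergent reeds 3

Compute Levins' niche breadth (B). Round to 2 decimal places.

Proportions for population P1 (n=40): 15/40=0.3750, 17/40=0.4250, 5/40=0.1250, 3/40=0.0750
Σpᵢ² = 0.3750² + 0.4250² + 0.1250² + 0.0750² = 0.140625 + 0.180625 + 0.015625 + 0.005625 = 0.342500
B = 1 / 0.342500 = 2.9197

2.92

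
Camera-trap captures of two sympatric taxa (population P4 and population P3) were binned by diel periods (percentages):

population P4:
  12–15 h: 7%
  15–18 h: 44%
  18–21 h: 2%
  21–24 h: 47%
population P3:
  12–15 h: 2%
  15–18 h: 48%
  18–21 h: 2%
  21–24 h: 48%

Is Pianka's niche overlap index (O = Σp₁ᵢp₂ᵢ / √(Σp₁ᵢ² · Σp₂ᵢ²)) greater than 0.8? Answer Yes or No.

Yes

Convert percentages to proportions (divide by 100).
Σ p₁ᵢp₂ᵢ = 0.0014 + 0.2112 + 0.0004 + 0.2256 = 0.4386
Σp_1ᵢ² = 0.07² + 0.44² + 0.02² + 0.47² = 0.0049 + 0.1936 + 0.0004 + 0.2209 = 0.4198
Σp_2ᵢ² = 0.02² + 0.48² + 0.02² + 0.48² = 0.0004 + 0.2304 + 0.0004 + 0.2304 = 0.4616
O = 0.4386 / √(0.4198 × 0.4616) = 0.4386 / 0.44020 = 0.9964
O = 0.9964 > 0.8 → Yes.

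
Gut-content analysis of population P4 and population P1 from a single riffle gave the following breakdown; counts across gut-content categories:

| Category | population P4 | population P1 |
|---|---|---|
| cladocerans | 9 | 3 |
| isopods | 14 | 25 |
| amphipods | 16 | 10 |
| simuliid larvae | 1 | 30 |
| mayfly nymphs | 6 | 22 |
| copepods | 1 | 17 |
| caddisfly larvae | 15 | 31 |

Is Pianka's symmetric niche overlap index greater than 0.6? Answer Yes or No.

Proportions for population P4 (n=62): 9/62=0.1452, 14/62=0.2258, 16/62=0.2581, 1/62=0.0161, 6/62=0.0968, 1/62=0.0161, 15/62=0.2419
Proportions for population P1 (n=138): 3/138=0.0217, 25/138=0.1812, 10/138=0.0725, 30/138=0.2174, 22/138=0.1594, 17/138=0.1232, 31/138=0.2246
Σ p₁ᵢp₂ᵢ = 0.003151 + 0.040915 + 0.018712 + 0.003500 + 0.015430 + 0.001984 + 0.054331 = 0.138023
Σp_1ᵢ² = 0.1452² + 0.2258² + 0.2581² + 0.0161² + 0.0968² + 0.0161² + 0.2419² = 0.021083 + 0.050986 + 0.066616 + 0.000259 + 0.009370 + 0.000259 + 0.058516 = 0.207089
Σp_2ᵢ² = 0.0217² + 0.1812² + 0.0725² + 0.2174² + 0.1594² + 0.1232² + 0.2246² = 0.000471 + 0.032833 + 0.005256 + 0.047263 + 0.025408 + 0.015178 + 0.050445 = 0.176854
O = 0.138023 / √(0.207089 × 0.176854) = 0.138023 / 0.1913753 = 0.7212
O = 0.7212 > 0.6 → Yes.

Yes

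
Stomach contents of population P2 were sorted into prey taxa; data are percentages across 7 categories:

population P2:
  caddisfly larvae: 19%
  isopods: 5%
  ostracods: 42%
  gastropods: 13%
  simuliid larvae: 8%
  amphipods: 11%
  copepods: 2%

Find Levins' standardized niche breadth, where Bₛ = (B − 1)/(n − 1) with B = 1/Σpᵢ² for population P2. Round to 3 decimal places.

0.498

Convert percentages to proportions (divide by 100).
Σpᵢ² = 0.19² + 0.05² + 0.42² + 0.13² + 0.08² + 0.11² + 0.02² = 0.0361 + 0.0025 + 0.1764 + 0.0169 + 0.0064 + 0.0121 + 0.0004 = 0.2508
B = 1 / 0.2508 = 3.98724
Bₛ = (B − 1)/(n − 1) = (3.98724 − 1)/(7 − 1) = 2.98724/6 = 0.49787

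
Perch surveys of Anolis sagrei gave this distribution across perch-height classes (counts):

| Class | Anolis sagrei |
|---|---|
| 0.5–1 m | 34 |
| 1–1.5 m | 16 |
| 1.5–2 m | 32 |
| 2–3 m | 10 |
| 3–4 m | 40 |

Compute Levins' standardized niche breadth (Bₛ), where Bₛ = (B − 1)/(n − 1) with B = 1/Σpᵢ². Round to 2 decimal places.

0.80

Proportions for Anolis sagrei (n=132): 34/132=0.2576, 16/132=0.1212, 32/132=0.2424, 10/132=0.0758, 40/132=0.3030
Σpᵢ² = 0.2576² + 0.1212² + 0.2424² + 0.0758² + 0.3030² = 0.066358 + 0.014689 + 0.058758 + 0.005746 + 0.091809 = 0.237360
B = 1 / 0.237360 = 4.2130
Bₛ = (B − 1)/(n − 1) = (4.2130 − 1)/(5 − 1) = 3.2130/4 = 0.8033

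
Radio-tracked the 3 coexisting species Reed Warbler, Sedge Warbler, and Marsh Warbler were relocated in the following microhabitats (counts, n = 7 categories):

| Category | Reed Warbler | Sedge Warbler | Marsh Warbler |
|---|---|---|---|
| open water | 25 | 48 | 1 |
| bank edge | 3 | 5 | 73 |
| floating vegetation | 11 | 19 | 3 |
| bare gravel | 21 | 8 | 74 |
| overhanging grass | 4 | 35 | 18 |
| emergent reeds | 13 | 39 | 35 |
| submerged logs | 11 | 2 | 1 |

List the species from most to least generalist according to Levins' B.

Proportions for Reed Warbler (n=88): 25/88=0.2841, 3/88=0.0341, 11/88=0.1250, 21/88=0.2386, 4/88=0.0455, 13/88=0.1477, 11/88=0.1250
Proportions for Sedge Warbler (n=156): 48/156=0.3077, 5/156=0.0321, 19/156=0.1218, 8/156=0.0513, 35/156=0.2244, 39/156=0.2500, 2/156=0.0128
Proportions for Marsh Warbler (n=205): 1/205=0.0049, 73/205=0.3561, 3/205=0.0146, 74/205=0.3610, 18/205=0.0878, 35/205=0.1707, 1/205=0.0049
Σp_Reedᵢ² = 0.2841² + 0.0341² + 0.1250² + 0.2386² + 0.0455² + 0.1477² + 0.1250² = 0.080713 + 0.001163 + 0.015625 + 0.056930 + 0.002070 + 0.021815 + 0.015625 = 0.193941
B_Reed = 1 / 0.193941 = 5.1562
Σp_Sedgᵢ² = 0.3077² + 0.0321² + 0.1218² + 0.0513² + 0.2244² + 0.2500² + 0.0128² = 0.094679 + 0.001030 + 0.014835 + 0.002632 + 0.050355 + 0.062500 + 0.000164 = 0.226195
B_Sedg = 1 / 0.226195 = 4.4210
Σp_Marsᵢ² = 0.0049² + 0.3561² + 0.0146² + 0.3610² + 0.0878² + 0.1707² + 0.0049² = 0.000024 + 0.126807 + 0.000213 + 0.130321 + 0.007709 + 0.029138 + 0.000024 = 0.294236
B_Mars = 1 / 0.294236 = 3.3986
Ranking by B (broadest → narrowest): Reed Warbler (5.16) > Sedge Warbler (4.42) > Marsh Warbler (3.40)

Reed Warbler > Sedge Warbler > Marsh Warbler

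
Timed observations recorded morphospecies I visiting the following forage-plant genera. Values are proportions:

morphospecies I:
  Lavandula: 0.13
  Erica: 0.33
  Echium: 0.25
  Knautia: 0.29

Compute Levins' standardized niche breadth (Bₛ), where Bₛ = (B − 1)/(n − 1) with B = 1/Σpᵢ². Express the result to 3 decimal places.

Σpᵢ² = 0.13² + 0.33² + 0.25² + 0.29² = 0.0169 + 0.1089 + 0.0625 + 0.0841 = 0.2724
B = 1 / 0.2724 = 3.67107
Bₛ = (B − 1)/(n − 1) = (3.67107 − 1)/(4 − 1) = 2.67107/3 = 0.89036

0.890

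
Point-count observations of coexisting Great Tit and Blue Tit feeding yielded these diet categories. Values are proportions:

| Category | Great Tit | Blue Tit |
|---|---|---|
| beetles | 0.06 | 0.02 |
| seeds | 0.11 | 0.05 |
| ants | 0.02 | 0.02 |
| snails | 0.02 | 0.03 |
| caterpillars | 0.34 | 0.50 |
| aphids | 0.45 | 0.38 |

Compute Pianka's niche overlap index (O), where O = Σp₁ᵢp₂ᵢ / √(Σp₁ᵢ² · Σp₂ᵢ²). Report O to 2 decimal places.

0.95

Σ p₁ᵢp₂ᵢ = 0.0012 + 0.0055 + 0.0004 + 0.0006 + 0.1700 + 0.1710 = 0.3487
Σp_1ᵢ² = 0.06² + 0.11² + 0.02² + 0.02² + 0.34² + 0.45² = 0.0036 + 0.0121 + 0.0004 + 0.0004 + 0.1156 + 0.2025 = 0.3346
Σp_2ᵢ² = 0.02² + 0.05² + 0.02² + 0.03² + 0.50² + 0.38² = 0.0004 + 0.0025 + 0.0004 + 0.0009 + 0.2500 + 0.1444 = 0.3986
O = 0.3487 / √(0.3346 × 0.3986) = 0.3487 / 0.36520 = 0.9548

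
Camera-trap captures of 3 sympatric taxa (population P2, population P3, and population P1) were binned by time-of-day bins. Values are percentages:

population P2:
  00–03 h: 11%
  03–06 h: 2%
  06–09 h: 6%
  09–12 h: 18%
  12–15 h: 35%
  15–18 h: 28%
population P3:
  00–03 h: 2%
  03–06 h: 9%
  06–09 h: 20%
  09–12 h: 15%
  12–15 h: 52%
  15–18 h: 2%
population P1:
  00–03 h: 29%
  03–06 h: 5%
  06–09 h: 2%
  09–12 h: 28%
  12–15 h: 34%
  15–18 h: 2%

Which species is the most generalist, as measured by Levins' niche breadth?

population P2

Convert percentages to proportions (divide by 100).
Σp_P2ᵢ² = 0.11² + 0.02² + 0.06² + 0.18² + 0.35² + 0.28² = 0.0121 + 0.0004 + 0.0036 + 0.0324 + 0.1225 + 0.0784 = 0.2494
B_P2 = 1 / 0.2494 = 4.0096
Σp_P3ᵢ² = 0.02² + 0.09² + 0.20² + 0.15² + 0.52² + 0.02² = 0.0004 + 0.0081 + 0.0400 + 0.0225 + 0.2704 + 0.0004 = 0.3418
B_P3 = 1 / 0.3418 = 2.9257
Σp_P1ᵢ² = 0.29² + 0.05² + 0.02² + 0.28² + 0.34² + 0.02² = 0.0841 + 0.0025 + 0.0004 + 0.0784 + 0.1156 + 0.0004 = 0.2814
B_P1 = 1 / 0.2814 = 3.5537
Highest B → broadest niche (most generalist): population P2 (B = 4.01).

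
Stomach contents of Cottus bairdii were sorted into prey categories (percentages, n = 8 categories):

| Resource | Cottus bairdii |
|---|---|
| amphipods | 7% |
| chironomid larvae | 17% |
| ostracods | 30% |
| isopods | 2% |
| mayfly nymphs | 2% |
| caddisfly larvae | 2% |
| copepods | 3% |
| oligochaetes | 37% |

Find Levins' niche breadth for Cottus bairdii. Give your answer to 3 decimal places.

Convert percentages to proportions (divide by 100).
Σpᵢ² = 0.07² + 0.17² + 0.30² + 0.02² + 0.02² + 0.02² + 0.03² + 0.37² = 0.0049 + 0.0289 + 0.0900 + 0.0004 + 0.0004 + 0.0004 + 0.0009 + 0.1369 = 0.2628
B = 1 / 0.2628 = 3.80518

3.805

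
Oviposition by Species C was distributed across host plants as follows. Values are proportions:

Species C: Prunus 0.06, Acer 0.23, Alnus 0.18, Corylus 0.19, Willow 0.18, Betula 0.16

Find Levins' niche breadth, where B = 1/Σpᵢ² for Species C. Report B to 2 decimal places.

Σpᵢ² = 0.06² + 0.23² + 0.18² + 0.19² + 0.18² + 0.16² = 0.0036 + 0.0529 + 0.0324 + 0.0361 + 0.0324 + 0.0256 = 0.1830
B = 1 / 0.1830 = 5.4645

5.46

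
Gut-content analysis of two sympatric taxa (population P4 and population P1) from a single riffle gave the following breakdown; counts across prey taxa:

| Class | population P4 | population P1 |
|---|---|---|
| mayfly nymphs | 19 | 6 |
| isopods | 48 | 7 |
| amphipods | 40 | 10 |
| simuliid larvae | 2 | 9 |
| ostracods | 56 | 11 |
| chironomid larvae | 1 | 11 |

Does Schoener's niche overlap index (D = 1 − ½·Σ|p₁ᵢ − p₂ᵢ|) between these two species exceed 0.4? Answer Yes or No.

Yes

Proportions for population P4 (n=166): 19/166=0.1145, 48/166=0.2892, 40/166=0.2410, 2/166=0.0120, 56/166=0.3373, 1/166=0.0060
Proportions for population P1 (n=54): 6/54=0.1111, 7/54=0.1296, 10/54=0.1852, 9/54=0.1667, 11/54=0.2037, 11/54=0.2037
Σ|p₁ᵢ − p₂ᵢ| = 0.0034 + 0.1596 + 0.0558 + 0.1547 + 0.1336 + 0.1977 = 0.7048
D = 1 − ½ × 0.7048 = 1 − 0.35240 = 0.64760
D = 0.64760 > 0.4 → Yes.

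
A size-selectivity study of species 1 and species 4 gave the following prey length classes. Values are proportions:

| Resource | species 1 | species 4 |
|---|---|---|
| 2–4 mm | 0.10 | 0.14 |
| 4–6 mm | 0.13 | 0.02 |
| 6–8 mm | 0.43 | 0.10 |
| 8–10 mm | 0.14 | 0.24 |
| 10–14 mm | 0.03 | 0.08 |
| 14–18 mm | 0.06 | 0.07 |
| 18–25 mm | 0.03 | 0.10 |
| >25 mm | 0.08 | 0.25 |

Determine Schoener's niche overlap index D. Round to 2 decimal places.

0.56

Σ|p₁ᵢ − p₂ᵢ| = 0.04 + 0.11 + 0.33 + 0.10 + 0.05 + 0.01 + 0.07 + 0.17 = 0.88
D = 1 − ½ × 0.88 = 1 − 0.440 = 0.5600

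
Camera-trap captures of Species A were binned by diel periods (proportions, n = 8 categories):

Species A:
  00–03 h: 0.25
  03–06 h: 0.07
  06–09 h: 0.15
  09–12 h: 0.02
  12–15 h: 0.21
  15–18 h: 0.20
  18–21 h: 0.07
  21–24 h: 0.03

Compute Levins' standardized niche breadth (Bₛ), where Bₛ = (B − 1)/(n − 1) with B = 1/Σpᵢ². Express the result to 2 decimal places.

Σpᵢ² = 0.25² + 0.07² + 0.15² + 0.02² + 0.21² + 0.20² + 0.07² + 0.03² = 0.0625 + 0.0049 + 0.0225 + 0.0004 + 0.0441 + 0.0400 + 0.0049 + 0.0009 = 0.1802
B = 1 / 0.1802 = 5.5494
Bₛ = (B − 1)/(n − 1) = (5.5494 − 1)/(8 − 1) = 4.5494/7 = 0.6499

0.65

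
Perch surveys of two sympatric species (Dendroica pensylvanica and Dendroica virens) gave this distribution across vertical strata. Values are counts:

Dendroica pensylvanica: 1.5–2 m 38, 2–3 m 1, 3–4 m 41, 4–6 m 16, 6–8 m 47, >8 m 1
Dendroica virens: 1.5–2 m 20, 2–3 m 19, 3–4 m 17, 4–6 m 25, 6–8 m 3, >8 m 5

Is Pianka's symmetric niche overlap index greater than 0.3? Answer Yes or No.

Proportions for Dendroica pensylvanica (n=144): 38/144=0.2639, 1/144=0.0069, 41/144=0.2847, 16/144=0.1111, 47/144=0.3264, 1/144=0.0069
Proportions for Dendroica virens (n=89): 20/89=0.2247, 19/89=0.2135, 17/89=0.1910, 25/89=0.2809, 3/89=0.0337, 5/89=0.0562
Σ p₁ᵢp₂ᵢ = 0.059298 + 0.001473 + 0.054378 + 0.031208 + 0.011000 + 0.000388 = 0.157745
Σp_1ᵢ² = 0.2639² + 0.0069² + 0.2847² + 0.1111² + 0.3264² + 0.0069² = 0.069643 + 0.000048 + 0.081054 + 0.012343 + 0.106537 + 0.000048 = 0.269673
Σp_2ᵢ² = 0.2247² + 0.2135² + 0.1910² + 0.2809² + 0.0337² + 0.0562² = 0.050490 + 0.045582 + 0.036481 + 0.078905 + 0.001136 + 0.003158 = 0.215752
O = 0.157745 / √(0.269673 × 0.215752) = 0.157745 / 0.2412105 = 0.6540
O = 0.6540 > 0.3 → Yes.

Yes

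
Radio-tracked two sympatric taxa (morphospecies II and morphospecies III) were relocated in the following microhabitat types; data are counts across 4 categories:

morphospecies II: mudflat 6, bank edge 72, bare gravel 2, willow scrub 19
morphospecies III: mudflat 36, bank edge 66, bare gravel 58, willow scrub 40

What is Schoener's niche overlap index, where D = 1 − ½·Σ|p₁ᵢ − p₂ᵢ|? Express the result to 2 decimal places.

0.60

Proportions for morphospecies II (n=99): 6/99=0.0606, 72/99=0.7273, 2/99=0.0202, 19/99=0.1919
Proportions for morphospecies III (n=200): 36/200=0.1800, 66/200=0.3300, 58/200=0.2900, 40/200=0.2000
Σ|p₁ᵢ − p₂ᵢ| = 0.1194 + 0.3973 + 0.2698 + 0.0081 = 0.7946
D = 1 − ½ × 0.7946 = 1 − 0.39730 = 0.60270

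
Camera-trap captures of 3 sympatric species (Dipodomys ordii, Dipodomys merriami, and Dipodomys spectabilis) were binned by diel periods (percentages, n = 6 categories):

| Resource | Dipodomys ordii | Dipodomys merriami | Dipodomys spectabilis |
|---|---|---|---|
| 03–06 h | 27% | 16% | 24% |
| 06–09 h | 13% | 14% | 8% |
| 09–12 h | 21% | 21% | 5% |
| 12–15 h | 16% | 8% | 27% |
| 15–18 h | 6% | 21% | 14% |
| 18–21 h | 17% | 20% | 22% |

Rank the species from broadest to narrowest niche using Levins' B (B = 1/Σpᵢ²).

Dipodomys merriami > Dipodomys ordii > Dipodomys spectabilis

Convert percentages to proportions (divide by 100).
Σp_ordiᵢ² = 0.27² + 0.13² + 0.21² + 0.16² + 0.06² + 0.17² = 0.0729 + 0.0169 + 0.0441 + 0.0256 + 0.0036 + 0.0289 = 0.1920
B_ordi = 1 / 0.1920 = 5.2083
Σp_merrᵢ² = 0.16² + 0.14² + 0.21² + 0.08² + 0.21² + 0.20² = 0.0256 + 0.0196 + 0.0441 + 0.0064 + 0.0441 + 0.0400 = 0.1798
B_merr = 1 / 0.1798 = 5.5617
Σp_specᵢ² = 0.24² + 0.08² + 0.05² + 0.27² + 0.14² + 0.22² = 0.0576 + 0.0064 + 0.0025 + 0.0729 + 0.0196 + 0.0484 = 0.2074
B_spec = 1 / 0.2074 = 4.8216
Ranking by B (broadest → narrowest): Dipodomys merriami (5.56) > Dipodomys ordii (5.21) > Dipodomys spectabilis (4.82)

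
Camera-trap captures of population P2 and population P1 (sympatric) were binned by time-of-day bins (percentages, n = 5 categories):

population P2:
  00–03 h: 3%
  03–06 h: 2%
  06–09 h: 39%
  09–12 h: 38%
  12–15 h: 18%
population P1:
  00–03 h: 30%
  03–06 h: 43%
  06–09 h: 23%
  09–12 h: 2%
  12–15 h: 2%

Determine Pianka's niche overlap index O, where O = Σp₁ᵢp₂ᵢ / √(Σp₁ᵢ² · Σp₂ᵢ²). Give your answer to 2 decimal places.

0.36

Convert percentages to proportions (divide by 100).
Σ p₁ᵢp₂ᵢ = 0.0090 + 0.0086 + 0.0897 + 0.0076 + 0.0036 = 0.1185
Σp_1ᵢ² = 0.03² + 0.02² + 0.39² + 0.38² + 0.18² = 0.0009 + 0.0004 + 0.1521 + 0.1444 + 0.0324 = 0.3302
Σp_2ᵢ² = 0.30² + 0.43² + 0.23² + 0.02² + 0.02² = 0.0900 + 0.1849 + 0.0529 + 0.0004 + 0.0004 = 0.3286
O = 0.1185 / √(0.3302 × 0.3286) = 0.1185 / 0.32940 = 0.3597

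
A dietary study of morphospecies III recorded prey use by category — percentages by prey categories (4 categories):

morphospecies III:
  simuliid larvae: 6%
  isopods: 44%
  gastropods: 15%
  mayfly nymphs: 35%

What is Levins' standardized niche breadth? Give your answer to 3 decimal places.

0.641

Convert percentages to proportions (divide by 100).
Σpᵢ² = 0.06² + 0.44² + 0.15² + 0.35² = 0.0036 + 0.1936 + 0.0225 + 0.1225 = 0.3422
B = 1 / 0.3422 = 2.92227
Bₛ = (B − 1)/(n − 1) = (2.92227 − 1)/(4 − 1) = 1.92227/3 = 0.64076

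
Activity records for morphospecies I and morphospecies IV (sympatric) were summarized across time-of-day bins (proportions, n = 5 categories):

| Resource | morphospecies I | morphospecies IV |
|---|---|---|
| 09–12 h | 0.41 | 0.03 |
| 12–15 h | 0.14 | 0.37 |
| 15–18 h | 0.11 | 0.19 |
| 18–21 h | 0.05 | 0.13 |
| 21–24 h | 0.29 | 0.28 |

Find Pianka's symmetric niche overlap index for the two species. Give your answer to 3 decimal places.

0.622

Σ p₁ᵢp₂ᵢ = 0.0123 + 0.0518 + 0.0209 + 0.0065 + 0.0812 = 0.1727
Σp_1ᵢ² = 0.41² + 0.14² + 0.11² + 0.05² + 0.29² = 0.1681 + 0.0196 + 0.0121 + 0.0025 + 0.0841 = 0.2864
Σp_2ᵢ² = 0.03² + 0.37² + 0.19² + 0.13² + 0.28² = 0.0009 + 0.1369 + 0.0361 + 0.0169 + 0.0784 = 0.2692
O = 0.1727 / √(0.2864 × 0.2692) = 0.1727 / 0.277667 = 0.62197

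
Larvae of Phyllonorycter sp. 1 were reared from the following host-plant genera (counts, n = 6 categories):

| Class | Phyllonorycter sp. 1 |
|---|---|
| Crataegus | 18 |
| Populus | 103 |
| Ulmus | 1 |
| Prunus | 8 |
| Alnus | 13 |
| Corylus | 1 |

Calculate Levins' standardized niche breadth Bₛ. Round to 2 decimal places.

Proportions for Phyllonorycter sp. 1 (n=144): 18/144=0.1250, 103/144=0.7153, 1/144=0.0069, 8/144=0.0556, 13/144=0.0903, 1/144=0.0069
Σpᵢ² = 0.1250² + 0.7153² + 0.0069² + 0.0556² + 0.0903² + 0.0069² = 0.015625 + 0.511654 + 0.000048 + 0.003091 + 0.008154 + 0.000048 = 0.538620
B = 1 / 0.538620 = 1.8566
Bₛ = (B − 1)/(n − 1) = (1.8566 − 1)/(6 − 1) = 0.8566/5 = 0.1713

0.17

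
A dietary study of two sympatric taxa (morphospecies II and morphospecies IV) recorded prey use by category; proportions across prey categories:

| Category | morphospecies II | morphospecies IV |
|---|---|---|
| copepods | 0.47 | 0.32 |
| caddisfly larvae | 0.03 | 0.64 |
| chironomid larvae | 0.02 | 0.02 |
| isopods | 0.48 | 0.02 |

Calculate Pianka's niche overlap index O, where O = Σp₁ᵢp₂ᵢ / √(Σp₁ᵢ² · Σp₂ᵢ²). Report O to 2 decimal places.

Σ p₁ᵢp₂ᵢ = 0.1504 + 0.0192 + 0.0004 + 0.0096 = 0.1796
Σp_1ᵢ² = 0.47² + 0.03² + 0.02² + 0.48² = 0.2209 + 0.0009 + 0.0004 + 0.2304 = 0.4526
Σp_2ᵢ² = 0.32² + 0.64² + 0.02² + 0.02² = 0.1024 + 0.4096 + 0.0004 + 0.0004 = 0.5128
O = 0.1796 / √(0.4526 × 0.5128) = 0.1796 / 0.48176 = 0.3728

0.37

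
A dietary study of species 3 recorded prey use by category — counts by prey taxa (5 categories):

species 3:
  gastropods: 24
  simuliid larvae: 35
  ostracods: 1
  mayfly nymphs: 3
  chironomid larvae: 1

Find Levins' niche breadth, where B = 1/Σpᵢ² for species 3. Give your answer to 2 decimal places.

2.26

Proportions for species 3 (n=64): 24/64=0.3750, 35/64=0.5469, 1/64=0.0156, 3/64=0.0469, 1/64=0.0156
Σpᵢ² = 0.3750² + 0.5469² + 0.0156² + 0.0469² + 0.0156² = 0.140625 + 0.299100 + 0.000243 + 0.002200 + 0.000243 = 0.442411
B = 1 / 0.442411 = 2.2603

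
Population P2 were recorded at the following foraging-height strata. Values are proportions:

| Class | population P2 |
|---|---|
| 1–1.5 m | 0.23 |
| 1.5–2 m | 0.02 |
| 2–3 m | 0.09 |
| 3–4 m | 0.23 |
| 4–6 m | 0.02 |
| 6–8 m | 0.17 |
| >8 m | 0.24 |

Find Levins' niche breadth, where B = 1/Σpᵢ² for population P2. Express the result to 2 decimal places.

Σpᵢ² = 0.23² + 0.02² + 0.09² + 0.23² + 0.02² + 0.17² + 0.24² = 0.0529 + 0.0004 + 0.0081 + 0.0529 + 0.0004 + 0.0289 + 0.0576 = 0.2012
B = 1 / 0.2012 = 4.9702

4.97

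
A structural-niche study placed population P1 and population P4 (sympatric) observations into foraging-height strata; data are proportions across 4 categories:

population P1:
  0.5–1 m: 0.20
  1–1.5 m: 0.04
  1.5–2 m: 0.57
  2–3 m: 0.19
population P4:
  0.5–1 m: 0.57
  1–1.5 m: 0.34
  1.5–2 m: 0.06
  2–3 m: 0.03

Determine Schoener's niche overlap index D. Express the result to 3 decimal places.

0.330

Σ|p₁ᵢ − p₂ᵢ| = 0.37 + 0.30 + 0.51 + 0.16 = 1.34
D = 1 − ½ × 1.34 = 1 − 0.670 = 0.33000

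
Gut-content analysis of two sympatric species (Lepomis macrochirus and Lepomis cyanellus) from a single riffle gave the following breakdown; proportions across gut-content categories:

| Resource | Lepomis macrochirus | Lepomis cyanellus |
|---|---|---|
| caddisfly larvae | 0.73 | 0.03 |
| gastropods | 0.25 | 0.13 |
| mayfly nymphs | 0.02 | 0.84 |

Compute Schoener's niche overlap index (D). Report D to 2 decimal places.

0.18

Σ|p₁ᵢ − p₂ᵢ| = 0.70 + 0.12 + 0.82 = 1.64
D = 1 − ½ × 1.64 = 1 − 0.820 = 0.1800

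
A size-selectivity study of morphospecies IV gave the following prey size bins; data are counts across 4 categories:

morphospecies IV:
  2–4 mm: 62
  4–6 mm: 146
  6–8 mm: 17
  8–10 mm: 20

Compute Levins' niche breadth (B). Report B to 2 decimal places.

2.32

Proportions for morphospecies IV (n=245): 62/245=0.2531, 146/245=0.5959, 17/245=0.0694, 20/245=0.0816
Σpᵢ² = 0.2531² + 0.5959² + 0.0694² + 0.0816² = 0.064060 + 0.355097 + 0.004816 + 0.006659 = 0.430632
B = 1 / 0.430632 = 2.3222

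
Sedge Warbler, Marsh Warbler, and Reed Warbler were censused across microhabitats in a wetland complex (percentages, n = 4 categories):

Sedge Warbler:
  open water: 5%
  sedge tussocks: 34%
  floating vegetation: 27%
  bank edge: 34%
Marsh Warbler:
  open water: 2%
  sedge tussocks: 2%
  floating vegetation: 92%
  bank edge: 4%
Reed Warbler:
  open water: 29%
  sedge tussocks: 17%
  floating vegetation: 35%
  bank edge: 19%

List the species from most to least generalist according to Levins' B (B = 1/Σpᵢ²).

Reed Warbler > Sedge Warbler > Marsh Warbler

Convert percentages to proportions (divide by 100).
Σp_Sedgᵢ² = 0.05² + 0.34² + 0.27² + 0.34² = 0.0025 + 0.1156 + 0.0729 + 0.1156 = 0.3066
B_Sedg = 1 / 0.3066 = 3.2616
Σp_Marsᵢ² = 0.02² + 0.02² + 0.92² + 0.04² = 0.0004 + 0.0004 + 0.8464 + 0.0016 = 0.8488
B_Mars = 1 / 0.8488 = 1.1781
Σp_Reedᵢ² = 0.29² + 0.17² + 0.35² + 0.19² = 0.0841 + 0.0289 + 0.1225 + 0.0361 = 0.2716
B_Reed = 1 / 0.2716 = 3.6819
Ranking by B (broadest → narrowest): Reed Warbler (3.68) > Sedge Warbler (3.26) > Marsh Warbler (1.18)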